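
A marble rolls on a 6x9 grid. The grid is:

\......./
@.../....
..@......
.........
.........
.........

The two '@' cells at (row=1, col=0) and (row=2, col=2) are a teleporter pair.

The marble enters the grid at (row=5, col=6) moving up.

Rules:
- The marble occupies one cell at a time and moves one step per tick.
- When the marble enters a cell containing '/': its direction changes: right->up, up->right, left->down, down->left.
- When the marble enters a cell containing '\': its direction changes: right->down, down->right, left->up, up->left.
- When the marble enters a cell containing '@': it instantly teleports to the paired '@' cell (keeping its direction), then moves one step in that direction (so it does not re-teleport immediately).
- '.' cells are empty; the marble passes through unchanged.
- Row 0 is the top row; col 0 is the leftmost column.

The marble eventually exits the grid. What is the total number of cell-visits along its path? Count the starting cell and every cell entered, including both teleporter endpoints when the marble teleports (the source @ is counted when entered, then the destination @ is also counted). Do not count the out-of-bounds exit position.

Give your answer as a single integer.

Step 1: enter (5,6), '.' pass, move up to (4,6)
Step 2: enter (4,6), '.' pass, move up to (3,6)
Step 3: enter (3,6), '.' pass, move up to (2,6)
Step 4: enter (2,6), '.' pass, move up to (1,6)
Step 5: enter (1,6), '.' pass, move up to (0,6)
Step 6: enter (0,6), '.' pass, move up to (-1,6)
Step 7: at (-1,6) — EXIT via top edge, pos 6
Path length (cell visits): 6

Answer: 6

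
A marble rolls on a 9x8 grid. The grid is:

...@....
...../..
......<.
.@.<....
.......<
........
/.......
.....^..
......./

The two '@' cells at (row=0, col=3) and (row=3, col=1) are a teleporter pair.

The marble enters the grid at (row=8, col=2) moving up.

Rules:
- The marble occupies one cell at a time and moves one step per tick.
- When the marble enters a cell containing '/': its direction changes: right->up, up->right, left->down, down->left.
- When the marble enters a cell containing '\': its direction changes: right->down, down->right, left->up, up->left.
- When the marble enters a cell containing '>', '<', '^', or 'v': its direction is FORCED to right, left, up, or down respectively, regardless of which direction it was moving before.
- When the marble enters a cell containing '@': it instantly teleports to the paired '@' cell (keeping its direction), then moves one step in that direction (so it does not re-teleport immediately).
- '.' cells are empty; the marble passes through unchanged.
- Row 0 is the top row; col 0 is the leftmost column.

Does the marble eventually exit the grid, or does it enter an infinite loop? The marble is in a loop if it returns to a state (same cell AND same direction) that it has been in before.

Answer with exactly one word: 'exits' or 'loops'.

Step 1: enter (8,2), '.' pass, move up to (7,2)
Step 2: enter (7,2), '.' pass, move up to (6,2)
Step 3: enter (6,2), '.' pass, move up to (5,2)
Step 4: enter (5,2), '.' pass, move up to (4,2)
Step 5: enter (4,2), '.' pass, move up to (3,2)
Step 6: enter (3,2), '.' pass, move up to (2,2)
Step 7: enter (2,2), '.' pass, move up to (1,2)
Step 8: enter (1,2), '.' pass, move up to (0,2)
Step 9: enter (0,2), '.' pass, move up to (-1,2)
Step 10: at (-1,2) — EXIT via top edge, pos 2

Answer: exits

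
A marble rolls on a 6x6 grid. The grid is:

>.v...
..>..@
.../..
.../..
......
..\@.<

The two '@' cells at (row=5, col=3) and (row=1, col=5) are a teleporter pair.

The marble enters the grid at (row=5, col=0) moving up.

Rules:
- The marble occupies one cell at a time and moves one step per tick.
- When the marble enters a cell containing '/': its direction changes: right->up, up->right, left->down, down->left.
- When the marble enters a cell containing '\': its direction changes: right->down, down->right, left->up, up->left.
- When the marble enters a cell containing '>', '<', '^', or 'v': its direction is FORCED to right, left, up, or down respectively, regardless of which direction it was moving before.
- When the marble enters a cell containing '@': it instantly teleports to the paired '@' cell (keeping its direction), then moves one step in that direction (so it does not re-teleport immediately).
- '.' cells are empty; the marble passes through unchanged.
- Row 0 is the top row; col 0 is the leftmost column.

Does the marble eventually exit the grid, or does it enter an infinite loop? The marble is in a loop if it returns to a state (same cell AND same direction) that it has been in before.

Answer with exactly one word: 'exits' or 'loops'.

Step 1: enter (5,0), '.' pass, move up to (4,0)
Step 2: enter (4,0), '.' pass, move up to (3,0)
Step 3: enter (3,0), '.' pass, move up to (2,0)
Step 4: enter (2,0), '.' pass, move up to (1,0)
Step 5: enter (1,0), '.' pass, move up to (0,0)
Step 6: enter (0,0), '>' forces up->right, move right to (0,1)
Step 7: enter (0,1), '.' pass, move right to (0,2)
Step 8: enter (0,2), 'v' forces right->down, move down to (1,2)
Step 9: enter (1,2), '>' forces down->right, move right to (1,3)
Step 10: enter (1,3), '.' pass, move right to (1,4)
Step 11: enter (1,4), '.' pass, move right to (1,5)
Step 12: enter (1,5), '@' teleport (1,5)->(5,3), also enter (5,3), move right to (5,4)
Step 13: enter (5,4), '.' pass, move right to (5,5)
Step 14: enter (5,5), '<' forces right->left, move left to (5,4)
Step 15: enter (5,4), '.' pass, move left to (5,3)
Step 16: enter (5,3), '@' teleport (5,3)->(1,5), also enter (1,5), move left to (1,4)
Step 17: enter (1,4), '.' pass, move left to (1,3)
Step 18: enter (1,3), '.' pass, move left to (1,2)
Step 19: enter (1,2), '>' forces left->right, move right to (1,3)
Step 20: at (1,3) dir=right — LOOP DETECTED (seen before)

Answer: loops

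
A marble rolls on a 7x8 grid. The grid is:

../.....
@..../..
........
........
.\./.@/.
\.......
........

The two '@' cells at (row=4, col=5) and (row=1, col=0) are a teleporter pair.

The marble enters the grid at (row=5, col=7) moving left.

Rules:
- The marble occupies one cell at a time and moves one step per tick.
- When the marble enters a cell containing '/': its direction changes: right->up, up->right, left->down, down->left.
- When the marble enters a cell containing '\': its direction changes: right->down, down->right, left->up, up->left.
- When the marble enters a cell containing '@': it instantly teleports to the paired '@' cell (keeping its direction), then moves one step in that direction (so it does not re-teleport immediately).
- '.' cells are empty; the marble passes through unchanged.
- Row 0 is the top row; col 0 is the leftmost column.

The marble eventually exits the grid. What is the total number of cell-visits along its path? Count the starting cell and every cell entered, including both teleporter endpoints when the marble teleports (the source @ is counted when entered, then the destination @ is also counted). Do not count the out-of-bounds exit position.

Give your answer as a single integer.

Answer: 18

Derivation:
Step 1: enter (5,7), '.' pass, move left to (5,6)
Step 2: enter (5,6), '.' pass, move left to (5,5)
Step 3: enter (5,5), '.' pass, move left to (5,4)
Step 4: enter (5,4), '.' pass, move left to (5,3)
Step 5: enter (5,3), '.' pass, move left to (5,2)
Step 6: enter (5,2), '.' pass, move left to (5,1)
Step 7: enter (5,1), '.' pass, move left to (5,0)
Step 8: enter (5,0), '\' deflects left->up, move up to (4,0)
Step 9: enter (4,0), '.' pass, move up to (3,0)
Step 10: enter (3,0), '.' pass, move up to (2,0)
Step 11: enter (2,0), '.' pass, move up to (1,0)
Step 12: enter (1,0), '@' teleport (1,0)->(4,5), also enter (4,5), move up to (3,5)
Step 13: enter (3,5), '.' pass, move up to (2,5)
Step 14: enter (2,5), '.' pass, move up to (1,5)
Step 15: enter (1,5), '/' deflects up->right, move right to (1,6)
Step 16: enter (1,6), '.' pass, move right to (1,7)
Step 17: enter (1,7), '.' pass, move right to (1,8)
Step 18: at (1,8) — EXIT via right edge, pos 1
Path length (cell visits): 18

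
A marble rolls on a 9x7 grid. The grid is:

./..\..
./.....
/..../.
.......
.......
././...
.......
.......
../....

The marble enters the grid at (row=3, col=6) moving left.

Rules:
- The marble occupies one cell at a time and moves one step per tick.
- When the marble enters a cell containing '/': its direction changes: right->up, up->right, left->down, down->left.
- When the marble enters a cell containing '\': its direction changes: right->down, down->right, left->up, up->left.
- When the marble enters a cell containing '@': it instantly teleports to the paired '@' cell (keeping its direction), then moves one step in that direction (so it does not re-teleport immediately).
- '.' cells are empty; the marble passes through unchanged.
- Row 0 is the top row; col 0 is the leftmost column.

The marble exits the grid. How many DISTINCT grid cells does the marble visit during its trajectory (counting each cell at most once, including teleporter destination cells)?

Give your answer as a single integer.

Step 1: enter (3,6), '.' pass, move left to (3,5)
Step 2: enter (3,5), '.' pass, move left to (3,4)
Step 3: enter (3,4), '.' pass, move left to (3,3)
Step 4: enter (3,3), '.' pass, move left to (3,2)
Step 5: enter (3,2), '.' pass, move left to (3,1)
Step 6: enter (3,1), '.' pass, move left to (3,0)
Step 7: enter (3,0), '.' pass, move left to (3,-1)
Step 8: at (3,-1) — EXIT via left edge, pos 3
Distinct cells visited: 7 (path length 7)

Answer: 7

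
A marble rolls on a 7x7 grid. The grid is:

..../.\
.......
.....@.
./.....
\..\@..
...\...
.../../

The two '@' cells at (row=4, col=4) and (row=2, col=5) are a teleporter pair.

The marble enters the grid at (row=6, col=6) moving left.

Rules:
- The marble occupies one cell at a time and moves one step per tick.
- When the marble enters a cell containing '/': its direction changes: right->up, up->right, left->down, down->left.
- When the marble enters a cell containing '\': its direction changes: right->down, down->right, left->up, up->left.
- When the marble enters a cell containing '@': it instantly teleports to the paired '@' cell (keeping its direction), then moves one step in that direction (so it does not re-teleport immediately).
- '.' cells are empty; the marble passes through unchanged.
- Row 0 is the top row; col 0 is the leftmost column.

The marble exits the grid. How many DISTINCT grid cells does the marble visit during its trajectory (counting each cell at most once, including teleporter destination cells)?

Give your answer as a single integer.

Answer: 1

Derivation:
Step 1: enter (6,6), '/' deflects left->down, move down to (7,6)
Step 2: at (7,6) — EXIT via bottom edge, pos 6
Distinct cells visited: 1 (path length 1)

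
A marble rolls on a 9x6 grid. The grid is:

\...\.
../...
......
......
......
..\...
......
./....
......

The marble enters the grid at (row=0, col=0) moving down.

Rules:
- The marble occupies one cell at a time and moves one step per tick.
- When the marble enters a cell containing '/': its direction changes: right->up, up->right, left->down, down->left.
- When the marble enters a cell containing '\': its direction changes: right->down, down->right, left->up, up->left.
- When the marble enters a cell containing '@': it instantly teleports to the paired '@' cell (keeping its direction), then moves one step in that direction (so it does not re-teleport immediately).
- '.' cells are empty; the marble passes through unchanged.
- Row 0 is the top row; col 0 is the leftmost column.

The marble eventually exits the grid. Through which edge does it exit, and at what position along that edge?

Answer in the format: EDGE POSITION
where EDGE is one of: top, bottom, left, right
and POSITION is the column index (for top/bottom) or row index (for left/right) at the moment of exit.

Answer: bottom 4

Derivation:
Step 1: enter (0,0), '\' deflects down->right, move right to (0,1)
Step 2: enter (0,1), '.' pass, move right to (0,2)
Step 3: enter (0,2), '.' pass, move right to (0,3)
Step 4: enter (0,3), '.' pass, move right to (0,4)
Step 5: enter (0,4), '\' deflects right->down, move down to (1,4)
Step 6: enter (1,4), '.' pass, move down to (2,4)
Step 7: enter (2,4), '.' pass, move down to (3,4)
Step 8: enter (3,4), '.' pass, move down to (4,4)
Step 9: enter (4,4), '.' pass, move down to (5,4)
Step 10: enter (5,4), '.' pass, move down to (6,4)
Step 11: enter (6,4), '.' pass, move down to (7,4)
Step 12: enter (7,4), '.' pass, move down to (8,4)
Step 13: enter (8,4), '.' pass, move down to (9,4)
Step 14: at (9,4) — EXIT via bottom edge, pos 4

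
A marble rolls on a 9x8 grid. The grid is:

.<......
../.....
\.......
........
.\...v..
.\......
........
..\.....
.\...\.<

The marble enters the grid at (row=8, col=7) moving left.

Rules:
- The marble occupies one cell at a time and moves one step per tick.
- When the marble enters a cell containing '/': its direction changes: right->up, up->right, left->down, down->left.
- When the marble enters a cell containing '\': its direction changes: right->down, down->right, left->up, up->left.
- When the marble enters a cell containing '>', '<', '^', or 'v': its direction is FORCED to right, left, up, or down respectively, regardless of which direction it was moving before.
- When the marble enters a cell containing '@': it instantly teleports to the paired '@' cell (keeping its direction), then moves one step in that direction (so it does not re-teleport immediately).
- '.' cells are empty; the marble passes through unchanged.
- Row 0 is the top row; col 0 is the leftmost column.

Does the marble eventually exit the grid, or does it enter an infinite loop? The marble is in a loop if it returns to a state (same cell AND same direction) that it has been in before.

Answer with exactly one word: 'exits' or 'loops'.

Answer: loops

Derivation:
Step 1: enter (8,7), '<' forces left->left, move left to (8,6)
Step 2: enter (8,6), '.' pass, move left to (8,5)
Step 3: enter (8,5), '\' deflects left->up, move up to (7,5)
Step 4: enter (7,5), '.' pass, move up to (6,5)
Step 5: enter (6,5), '.' pass, move up to (5,5)
Step 6: enter (5,5), '.' pass, move up to (4,5)
Step 7: enter (4,5), 'v' forces up->down, move down to (5,5)
Step 8: enter (5,5), '.' pass, move down to (6,5)
Step 9: enter (6,5), '.' pass, move down to (7,5)
Step 10: enter (7,5), '.' pass, move down to (8,5)
Step 11: enter (8,5), '\' deflects down->right, move right to (8,6)
Step 12: enter (8,6), '.' pass, move right to (8,7)
Step 13: enter (8,7), '<' forces right->left, move left to (8,6)
Step 14: at (8,6) dir=left — LOOP DETECTED (seen before)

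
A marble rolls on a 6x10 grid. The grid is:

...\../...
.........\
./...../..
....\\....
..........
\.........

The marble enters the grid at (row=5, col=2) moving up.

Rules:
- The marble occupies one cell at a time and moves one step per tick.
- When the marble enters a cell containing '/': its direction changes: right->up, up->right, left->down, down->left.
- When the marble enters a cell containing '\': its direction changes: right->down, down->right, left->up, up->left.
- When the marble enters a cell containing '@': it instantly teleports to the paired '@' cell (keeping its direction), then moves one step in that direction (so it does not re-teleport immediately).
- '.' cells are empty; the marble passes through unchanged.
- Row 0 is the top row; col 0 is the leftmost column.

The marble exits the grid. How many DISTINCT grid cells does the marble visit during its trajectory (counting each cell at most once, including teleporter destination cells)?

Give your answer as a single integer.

Step 1: enter (5,2), '.' pass, move up to (4,2)
Step 2: enter (4,2), '.' pass, move up to (3,2)
Step 3: enter (3,2), '.' pass, move up to (2,2)
Step 4: enter (2,2), '.' pass, move up to (1,2)
Step 5: enter (1,2), '.' pass, move up to (0,2)
Step 6: enter (0,2), '.' pass, move up to (-1,2)
Step 7: at (-1,2) — EXIT via top edge, pos 2
Distinct cells visited: 6 (path length 6)

Answer: 6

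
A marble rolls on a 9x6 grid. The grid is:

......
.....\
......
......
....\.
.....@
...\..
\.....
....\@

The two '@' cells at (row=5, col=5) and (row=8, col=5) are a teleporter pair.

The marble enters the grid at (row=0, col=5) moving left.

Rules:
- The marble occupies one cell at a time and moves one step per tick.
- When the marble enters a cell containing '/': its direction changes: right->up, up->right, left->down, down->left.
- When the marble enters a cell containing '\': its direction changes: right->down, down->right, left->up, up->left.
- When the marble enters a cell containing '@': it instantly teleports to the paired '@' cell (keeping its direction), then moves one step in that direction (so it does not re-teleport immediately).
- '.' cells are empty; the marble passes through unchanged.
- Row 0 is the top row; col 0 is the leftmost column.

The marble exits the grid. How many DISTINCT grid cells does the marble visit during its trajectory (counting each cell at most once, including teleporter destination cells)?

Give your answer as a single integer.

Answer: 6

Derivation:
Step 1: enter (0,5), '.' pass, move left to (0,4)
Step 2: enter (0,4), '.' pass, move left to (0,3)
Step 3: enter (0,3), '.' pass, move left to (0,2)
Step 4: enter (0,2), '.' pass, move left to (0,1)
Step 5: enter (0,1), '.' pass, move left to (0,0)
Step 6: enter (0,0), '.' pass, move left to (0,-1)
Step 7: at (0,-1) — EXIT via left edge, pos 0
Distinct cells visited: 6 (path length 6)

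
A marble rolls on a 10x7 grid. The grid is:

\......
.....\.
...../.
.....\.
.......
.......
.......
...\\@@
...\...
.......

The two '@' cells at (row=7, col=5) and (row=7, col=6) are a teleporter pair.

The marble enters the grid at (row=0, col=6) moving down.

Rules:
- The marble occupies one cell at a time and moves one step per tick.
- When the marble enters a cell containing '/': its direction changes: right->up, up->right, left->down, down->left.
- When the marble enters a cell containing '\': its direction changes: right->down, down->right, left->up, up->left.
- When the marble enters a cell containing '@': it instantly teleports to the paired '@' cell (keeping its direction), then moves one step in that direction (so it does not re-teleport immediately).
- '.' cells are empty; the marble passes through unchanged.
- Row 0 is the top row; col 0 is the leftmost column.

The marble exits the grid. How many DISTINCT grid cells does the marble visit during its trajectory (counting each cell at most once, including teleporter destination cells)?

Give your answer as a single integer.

Answer: 11

Derivation:
Step 1: enter (0,6), '.' pass, move down to (1,6)
Step 2: enter (1,6), '.' pass, move down to (2,6)
Step 3: enter (2,6), '.' pass, move down to (3,6)
Step 4: enter (3,6), '.' pass, move down to (4,6)
Step 5: enter (4,6), '.' pass, move down to (5,6)
Step 6: enter (5,6), '.' pass, move down to (6,6)
Step 7: enter (6,6), '.' pass, move down to (7,6)
Step 8: enter (7,6), '@' teleport (7,6)->(7,5), also enter (7,5), move down to (8,5)
Step 9: enter (8,5), '.' pass, move down to (9,5)
Step 10: enter (9,5), '.' pass, move down to (10,5)
Step 11: at (10,5) — EXIT via bottom edge, pos 5
Distinct cells visited: 11 (path length 11)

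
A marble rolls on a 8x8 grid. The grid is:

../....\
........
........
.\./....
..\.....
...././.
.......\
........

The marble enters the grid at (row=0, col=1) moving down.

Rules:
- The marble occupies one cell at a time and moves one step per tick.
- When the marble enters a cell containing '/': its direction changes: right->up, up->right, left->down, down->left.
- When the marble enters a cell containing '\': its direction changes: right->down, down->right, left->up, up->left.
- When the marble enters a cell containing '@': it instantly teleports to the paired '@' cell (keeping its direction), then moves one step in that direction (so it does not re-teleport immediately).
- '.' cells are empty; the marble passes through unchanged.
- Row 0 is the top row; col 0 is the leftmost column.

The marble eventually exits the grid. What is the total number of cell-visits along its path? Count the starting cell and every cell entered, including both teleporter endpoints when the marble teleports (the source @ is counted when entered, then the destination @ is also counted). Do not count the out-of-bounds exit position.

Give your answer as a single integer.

Answer: 9

Derivation:
Step 1: enter (0,1), '.' pass, move down to (1,1)
Step 2: enter (1,1), '.' pass, move down to (2,1)
Step 3: enter (2,1), '.' pass, move down to (3,1)
Step 4: enter (3,1), '\' deflects down->right, move right to (3,2)
Step 5: enter (3,2), '.' pass, move right to (3,3)
Step 6: enter (3,3), '/' deflects right->up, move up to (2,3)
Step 7: enter (2,3), '.' pass, move up to (1,3)
Step 8: enter (1,3), '.' pass, move up to (0,3)
Step 9: enter (0,3), '.' pass, move up to (-1,3)
Step 10: at (-1,3) — EXIT via top edge, pos 3
Path length (cell visits): 9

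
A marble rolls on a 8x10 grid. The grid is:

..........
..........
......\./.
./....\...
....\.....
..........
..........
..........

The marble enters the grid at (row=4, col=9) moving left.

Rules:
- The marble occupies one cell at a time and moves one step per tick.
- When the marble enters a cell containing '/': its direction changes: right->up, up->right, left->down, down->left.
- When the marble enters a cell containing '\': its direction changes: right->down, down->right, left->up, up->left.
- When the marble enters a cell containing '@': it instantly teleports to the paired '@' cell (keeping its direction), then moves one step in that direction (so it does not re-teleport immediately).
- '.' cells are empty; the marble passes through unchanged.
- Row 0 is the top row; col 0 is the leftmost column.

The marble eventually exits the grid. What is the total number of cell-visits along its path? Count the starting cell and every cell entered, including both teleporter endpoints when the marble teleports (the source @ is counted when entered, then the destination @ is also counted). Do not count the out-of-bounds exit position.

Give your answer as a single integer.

Answer: 10

Derivation:
Step 1: enter (4,9), '.' pass, move left to (4,8)
Step 2: enter (4,8), '.' pass, move left to (4,7)
Step 3: enter (4,7), '.' pass, move left to (4,6)
Step 4: enter (4,6), '.' pass, move left to (4,5)
Step 5: enter (4,5), '.' pass, move left to (4,4)
Step 6: enter (4,4), '\' deflects left->up, move up to (3,4)
Step 7: enter (3,4), '.' pass, move up to (2,4)
Step 8: enter (2,4), '.' pass, move up to (1,4)
Step 9: enter (1,4), '.' pass, move up to (0,4)
Step 10: enter (0,4), '.' pass, move up to (-1,4)
Step 11: at (-1,4) — EXIT via top edge, pos 4
Path length (cell visits): 10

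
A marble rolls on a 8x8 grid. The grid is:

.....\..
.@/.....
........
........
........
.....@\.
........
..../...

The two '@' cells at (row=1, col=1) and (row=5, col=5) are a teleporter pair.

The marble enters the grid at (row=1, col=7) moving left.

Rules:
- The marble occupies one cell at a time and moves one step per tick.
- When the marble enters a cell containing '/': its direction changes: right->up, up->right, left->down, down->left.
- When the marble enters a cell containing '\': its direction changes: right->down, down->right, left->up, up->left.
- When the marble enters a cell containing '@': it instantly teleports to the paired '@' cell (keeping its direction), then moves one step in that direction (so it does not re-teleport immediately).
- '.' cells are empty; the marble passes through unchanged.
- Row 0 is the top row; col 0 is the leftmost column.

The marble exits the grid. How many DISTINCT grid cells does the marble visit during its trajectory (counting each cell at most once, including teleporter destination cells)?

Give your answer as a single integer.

Answer: 12

Derivation:
Step 1: enter (1,7), '.' pass, move left to (1,6)
Step 2: enter (1,6), '.' pass, move left to (1,5)
Step 3: enter (1,5), '.' pass, move left to (1,4)
Step 4: enter (1,4), '.' pass, move left to (1,3)
Step 5: enter (1,3), '.' pass, move left to (1,2)
Step 6: enter (1,2), '/' deflects left->down, move down to (2,2)
Step 7: enter (2,2), '.' pass, move down to (3,2)
Step 8: enter (3,2), '.' pass, move down to (4,2)
Step 9: enter (4,2), '.' pass, move down to (5,2)
Step 10: enter (5,2), '.' pass, move down to (6,2)
Step 11: enter (6,2), '.' pass, move down to (7,2)
Step 12: enter (7,2), '.' pass, move down to (8,2)
Step 13: at (8,2) — EXIT via bottom edge, pos 2
Distinct cells visited: 12 (path length 12)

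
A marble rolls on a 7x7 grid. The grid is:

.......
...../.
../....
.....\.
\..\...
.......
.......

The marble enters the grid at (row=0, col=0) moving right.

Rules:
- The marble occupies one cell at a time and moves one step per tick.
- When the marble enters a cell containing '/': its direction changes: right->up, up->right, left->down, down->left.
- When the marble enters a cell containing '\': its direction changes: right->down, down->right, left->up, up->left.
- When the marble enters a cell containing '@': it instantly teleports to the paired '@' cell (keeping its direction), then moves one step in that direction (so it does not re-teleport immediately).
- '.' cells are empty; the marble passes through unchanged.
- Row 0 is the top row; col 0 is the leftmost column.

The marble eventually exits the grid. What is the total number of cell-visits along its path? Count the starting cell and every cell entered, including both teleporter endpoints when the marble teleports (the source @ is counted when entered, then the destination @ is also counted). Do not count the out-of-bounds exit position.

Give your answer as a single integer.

Step 1: enter (0,0), '.' pass, move right to (0,1)
Step 2: enter (0,1), '.' pass, move right to (0,2)
Step 3: enter (0,2), '.' pass, move right to (0,3)
Step 4: enter (0,3), '.' pass, move right to (0,4)
Step 5: enter (0,4), '.' pass, move right to (0,5)
Step 6: enter (0,5), '.' pass, move right to (0,6)
Step 7: enter (0,6), '.' pass, move right to (0,7)
Step 8: at (0,7) — EXIT via right edge, pos 0
Path length (cell visits): 7

Answer: 7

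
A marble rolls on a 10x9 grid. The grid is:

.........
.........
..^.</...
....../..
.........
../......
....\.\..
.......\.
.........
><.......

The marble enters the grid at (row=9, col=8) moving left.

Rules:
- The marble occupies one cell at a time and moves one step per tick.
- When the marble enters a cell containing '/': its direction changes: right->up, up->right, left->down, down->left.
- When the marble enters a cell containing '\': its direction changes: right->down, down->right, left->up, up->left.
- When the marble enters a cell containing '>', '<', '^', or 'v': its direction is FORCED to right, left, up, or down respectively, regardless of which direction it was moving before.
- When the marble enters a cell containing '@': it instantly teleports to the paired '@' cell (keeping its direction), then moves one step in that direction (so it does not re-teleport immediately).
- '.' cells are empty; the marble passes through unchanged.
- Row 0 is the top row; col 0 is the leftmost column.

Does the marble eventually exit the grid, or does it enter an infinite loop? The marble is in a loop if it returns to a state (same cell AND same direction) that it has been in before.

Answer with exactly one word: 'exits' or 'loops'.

Step 1: enter (9,8), '.' pass, move left to (9,7)
Step 2: enter (9,7), '.' pass, move left to (9,6)
Step 3: enter (9,6), '.' pass, move left to (9,5)
Step 4: enter (9,5), '.' pass, move left to (9,4)
Step 5: enter (9,4), '.' pass, move left to (9,3)
Step 6: enter (9,3), '.' pass, move left to (9,2)
Step 7: enter (9,2), '.' pass, move left to (9,1)
Step 8: enter (9,1), '<' forces left->left, move left to (9,0)
Step 9: enter (9,0), '>' forces left->right, move right to (9,1)
Step 10: enter (9,1), '<' forces right->left, move left to (9,0)
Step 11: at (9,0) dir=left — LOOP DETECTED (seen before)

Answer: loops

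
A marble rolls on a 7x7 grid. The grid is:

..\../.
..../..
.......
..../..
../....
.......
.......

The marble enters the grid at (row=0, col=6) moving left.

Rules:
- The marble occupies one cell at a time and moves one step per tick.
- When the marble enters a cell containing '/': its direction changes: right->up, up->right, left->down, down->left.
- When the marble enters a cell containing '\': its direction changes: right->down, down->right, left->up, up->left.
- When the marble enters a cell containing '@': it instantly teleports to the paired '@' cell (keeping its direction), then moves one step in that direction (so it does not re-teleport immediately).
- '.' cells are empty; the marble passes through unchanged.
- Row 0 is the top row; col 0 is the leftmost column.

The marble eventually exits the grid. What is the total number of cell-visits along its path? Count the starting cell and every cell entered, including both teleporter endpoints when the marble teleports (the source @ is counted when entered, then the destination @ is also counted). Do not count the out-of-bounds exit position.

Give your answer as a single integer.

Answer: 8

Derivation:
Step 1: enter (0,6), '.' pass, move left to (0,5)
Step 2: enter (0,5), '/' deflects left->down, move down to (1,5)
Step 3: enter (1,5), '.' pass, move down to (2,5)
Step 4: enter (2,5), '.' pass, move down to (3,5)
Step 5: enter (3,5), '.' pass, move down to (4,5)
Step 6: enter (4,5), '.' pass, move down to (5,5)
Step 7: enter (5,5), '.' pass, move down to (6,5)
Step 8: enter (6,5), '.' pass, move down to (7,5)
Step 9: at (7,5) — EXIT via bottom edge, pos 5
Path length (cell visits): 8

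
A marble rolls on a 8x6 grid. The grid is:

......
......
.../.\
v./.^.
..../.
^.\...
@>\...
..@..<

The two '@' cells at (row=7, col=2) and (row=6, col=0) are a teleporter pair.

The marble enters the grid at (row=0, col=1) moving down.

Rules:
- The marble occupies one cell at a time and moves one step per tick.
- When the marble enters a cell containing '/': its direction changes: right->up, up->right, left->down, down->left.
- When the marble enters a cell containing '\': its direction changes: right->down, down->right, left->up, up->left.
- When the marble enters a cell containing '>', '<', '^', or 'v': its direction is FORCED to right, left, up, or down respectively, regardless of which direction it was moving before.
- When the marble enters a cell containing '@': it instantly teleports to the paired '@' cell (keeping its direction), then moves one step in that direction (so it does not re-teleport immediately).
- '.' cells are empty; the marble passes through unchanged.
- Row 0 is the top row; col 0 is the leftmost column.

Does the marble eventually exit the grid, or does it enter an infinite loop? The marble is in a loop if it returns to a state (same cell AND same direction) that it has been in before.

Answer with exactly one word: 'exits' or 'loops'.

Step 1: enter (0,1), '.' pass, move down to (1,1)
Step 2: enter (1,1), '.' pass, move down to (2,1)
Step 3: enter (2,1), '.' pass, move down to (3,1)
Step 4: enter (3,1), '.' pass, move down to (4,1)
Step 5: enter (4,1), '.' pass, move down to (5,1)
Step 6: enter (5,1), '.' pass, move down to (6,1)
Step 7: enter (6,1), '>' forces down->right, move right to (6,2)
Step 8: enter (6,2), '\' deflects right->down, move down to (7,2)
Step 9: enter (7,2), '@' teleport (7,2)->(6,0), also enter (6,0), move down to (7,0)
Step 10: enter (7,0), '.' pass, move down to (8,0)
Step 11: at (8,0) — EXIT via bottom edge, pos 0

Answer: exits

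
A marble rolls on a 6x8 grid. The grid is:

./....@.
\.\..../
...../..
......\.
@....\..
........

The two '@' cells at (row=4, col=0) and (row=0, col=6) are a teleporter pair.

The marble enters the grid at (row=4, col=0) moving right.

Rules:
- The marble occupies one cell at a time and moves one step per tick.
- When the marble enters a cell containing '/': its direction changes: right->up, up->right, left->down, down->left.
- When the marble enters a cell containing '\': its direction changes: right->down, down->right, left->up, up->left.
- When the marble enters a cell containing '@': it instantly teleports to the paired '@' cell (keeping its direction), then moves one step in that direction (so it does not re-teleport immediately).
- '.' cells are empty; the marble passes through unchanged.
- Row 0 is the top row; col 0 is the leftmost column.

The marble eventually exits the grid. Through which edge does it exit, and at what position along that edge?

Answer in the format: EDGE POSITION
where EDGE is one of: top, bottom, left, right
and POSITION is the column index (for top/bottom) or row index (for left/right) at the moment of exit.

Answer: right 0

Derivation:
Step 1: enter (4,0), '@' teleport (4,0)->(0,6), also enter (0,6), move right to (0,7)
Step 2: enter (0,7), '.' pass, move right to (0,8)
Step 3: at (0,8) — EXIT via right edge, pos 0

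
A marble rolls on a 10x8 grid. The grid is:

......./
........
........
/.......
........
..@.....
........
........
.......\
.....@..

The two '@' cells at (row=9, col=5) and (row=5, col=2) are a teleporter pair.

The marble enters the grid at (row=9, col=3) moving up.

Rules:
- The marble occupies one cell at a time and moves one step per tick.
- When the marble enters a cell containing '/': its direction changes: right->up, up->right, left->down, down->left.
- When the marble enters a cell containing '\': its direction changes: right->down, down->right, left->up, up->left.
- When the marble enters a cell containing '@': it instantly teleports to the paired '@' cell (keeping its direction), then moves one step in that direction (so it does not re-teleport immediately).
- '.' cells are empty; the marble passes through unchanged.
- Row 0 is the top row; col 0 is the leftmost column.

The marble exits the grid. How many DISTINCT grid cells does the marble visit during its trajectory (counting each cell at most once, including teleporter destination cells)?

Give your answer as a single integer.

Step 1: enter (9,3), '.' pass, move up to (8,3)
Step 2: enter (8,3), '.' pass, move up to (7,3)
Step 3: enter (7,3), '.' pass, move up to (6,3)
Step 4: enter (6,3), '.' pass, move up to (5,3)
Step 5: enter (5,3), '.' pass, move up to (4,3)
Step 6: enter (4,3), '.' pass, move up to (3,3)
Step 7: enter (3,3), '.' pass, move up to (2,3)
Step 8: enter (2,3), '.' pass, move up to (1,3)
Step 9: enter (1,3), '.' pass, move up to (0,3)
Step 10: enter (0,3), '.' pass, move up to (-1,3)
Step 11: at (-1,3) — EXIT via top edge, pos 3
Distinct cells visited: 10 (path length 10)

Answer: 10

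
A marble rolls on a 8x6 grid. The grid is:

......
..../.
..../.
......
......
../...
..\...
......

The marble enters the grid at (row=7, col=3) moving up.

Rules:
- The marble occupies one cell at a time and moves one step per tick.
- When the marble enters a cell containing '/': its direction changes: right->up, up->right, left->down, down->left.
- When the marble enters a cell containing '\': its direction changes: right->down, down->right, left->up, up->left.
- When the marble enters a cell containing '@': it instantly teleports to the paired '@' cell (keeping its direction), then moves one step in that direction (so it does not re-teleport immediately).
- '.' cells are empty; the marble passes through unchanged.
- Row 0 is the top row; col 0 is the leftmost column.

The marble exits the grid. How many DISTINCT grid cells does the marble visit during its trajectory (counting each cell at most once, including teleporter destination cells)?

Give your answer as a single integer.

Answer: 8

Derivation:
Step 1: enter (7,3), '.' pass, move up to (6,3)
Step 2: enter (6,3), '.' pass, move up to (5,3)
Step 3: enter (5,3), '.' pass, move up to (4,3)
Step 4: enter (4,3), '.' pass, move up to (3,3)
Step 5: enter (3,3), '.' pass, move up to (2,3)
Step 6: enter (2,3), '.' pass, move up to (1,3)
Step 7: enter (1,3), '.' pass, move up to (0,3)
Step 8: enter (0,3), '.' pass, move up to (-1,3)
Step 9: at (-1,3) — EXIT via top edge, pos 3
Distinct cells visited: 8 (path length 8)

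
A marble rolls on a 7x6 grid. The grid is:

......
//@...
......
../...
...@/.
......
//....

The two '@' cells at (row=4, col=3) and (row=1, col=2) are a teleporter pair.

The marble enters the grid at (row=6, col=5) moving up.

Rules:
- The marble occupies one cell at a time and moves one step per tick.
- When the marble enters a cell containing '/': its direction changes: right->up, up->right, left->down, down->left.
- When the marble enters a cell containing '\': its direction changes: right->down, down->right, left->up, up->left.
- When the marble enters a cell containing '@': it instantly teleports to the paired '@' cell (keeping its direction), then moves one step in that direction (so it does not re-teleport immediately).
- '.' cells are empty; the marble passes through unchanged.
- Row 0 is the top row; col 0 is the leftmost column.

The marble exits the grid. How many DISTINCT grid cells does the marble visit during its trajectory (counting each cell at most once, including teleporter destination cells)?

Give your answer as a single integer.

Answer: 7

Derivation:
Step 1: enter (6,5), '.' pass, move up to (5,5)
Step 2: enter (5,5), '.' pass, move up to (4,5)
Step 3: enter (4,5), '.' pass, move up to (3,5)
Step 4: enter (3,5), '.' pass, move up to (2,5)
Step 5: enter (2,5), '.' pass, move up to (1,5)
Step 6: enter (1,5), '.' pass, move up to (0,5)
Step 7: enter (0,5), '.' pass, move up to (-1,5)
Step 8: at (-1,5) — EXIT via top edge, pos 5
Distinct cells visited: 7 (path length 7)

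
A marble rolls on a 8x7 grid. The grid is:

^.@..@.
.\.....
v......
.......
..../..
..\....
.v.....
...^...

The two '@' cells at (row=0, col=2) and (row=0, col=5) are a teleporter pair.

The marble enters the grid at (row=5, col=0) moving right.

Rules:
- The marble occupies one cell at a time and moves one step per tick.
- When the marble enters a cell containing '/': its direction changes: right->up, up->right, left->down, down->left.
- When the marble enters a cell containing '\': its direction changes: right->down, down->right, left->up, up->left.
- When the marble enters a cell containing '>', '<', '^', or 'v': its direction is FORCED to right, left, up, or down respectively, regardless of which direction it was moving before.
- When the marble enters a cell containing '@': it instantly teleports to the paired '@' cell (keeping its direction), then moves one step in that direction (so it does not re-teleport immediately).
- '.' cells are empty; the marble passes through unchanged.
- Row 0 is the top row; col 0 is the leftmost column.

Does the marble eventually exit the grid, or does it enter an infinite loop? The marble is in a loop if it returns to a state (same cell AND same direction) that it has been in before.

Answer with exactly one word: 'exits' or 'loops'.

Answer: exits

Derivation:
Step 1: enter (5,0), '.' pass, move right to (5,1)
Step 2: enter (5,1), '.' pass, move right to (5,2)
Step 3: enter (5,2), '\' deflects right->down, move down to (6,2)
Step 4: enter (6,2), '.' pass, move down to (7,2)
Step 5: enter (7,2), '.' pass, move down to (8,2)
Step 6: at (8,2) — EXIT via bottom edge, pos 2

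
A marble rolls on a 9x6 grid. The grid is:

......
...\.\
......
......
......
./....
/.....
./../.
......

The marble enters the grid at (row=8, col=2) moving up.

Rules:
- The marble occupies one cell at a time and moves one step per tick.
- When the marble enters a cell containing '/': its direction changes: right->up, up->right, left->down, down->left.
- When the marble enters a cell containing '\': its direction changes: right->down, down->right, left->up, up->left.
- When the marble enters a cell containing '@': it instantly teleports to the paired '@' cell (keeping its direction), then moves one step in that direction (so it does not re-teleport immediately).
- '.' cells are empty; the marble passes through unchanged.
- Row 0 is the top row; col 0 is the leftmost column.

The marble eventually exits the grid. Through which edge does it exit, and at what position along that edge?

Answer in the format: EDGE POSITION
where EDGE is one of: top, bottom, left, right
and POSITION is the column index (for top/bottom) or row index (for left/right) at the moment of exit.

Step 1: enter (8,2), '.' pass, move up to (7,2)
Step 2: enter (7,2), '.' pass, move up to (6,2)
Step 3: enter (6,2), '.' pass, move up to (5,2)
Step 4: enter (5,2), '.' pass, move up to (4,2)
Step 5: enter (4,2), '.' pass, move up to (3,2)
Step 6: enter (3,2), '.' pass, move up to (2,2)
Step 7: enter (2,2), '.' pass, move up to (1,2)
Step 8: enter (1,2), '.' pass, move up to (0,2)
Step 9: enter (0,2), '.' pass, move up to (-1,2)
Step 10: at (-1,2) — EXIT via top edge, pos 2

Answer: top 2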